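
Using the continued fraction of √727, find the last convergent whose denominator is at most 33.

728/27

√727 = [26; 1, 25, 1, 52, …] (period length 4).
Convergents:
  p_0/q_0 = 26/1
  p_1/q_1 = 27/1
  p_2/q_2 = 701/26
  p_3/q_3 = 728/27
  p_4/q_4 = 38557/1430
q_3 = 27 ≤ 33 < 1430 = q_4, so the answer is 728/27.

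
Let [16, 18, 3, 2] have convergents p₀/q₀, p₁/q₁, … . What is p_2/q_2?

Using pₖ = aₖpₖ₋₁ + pₖ₋₂, qₖ = aₖqₖ₋₁ + qₖ₋₂ (with p₋₁=1, p₋₂=0, q₋₁=0, q₋₂=1):
  k=0: a=16, p=16, q=1
  k=1: a=18, p=289, q=18
  k=2: a=3, p=883, q=55

883/55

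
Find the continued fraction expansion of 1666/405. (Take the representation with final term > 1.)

1666 = 4*405 + 46
405 = 8*46 + 37
46 = 1*37 + 9
37 = 4*9 + 1
9 = 9*1 + 0  (stop)
So 1666/405 = [4; 8, 1, 4, 9].

[4; 8, 1, 4, 9]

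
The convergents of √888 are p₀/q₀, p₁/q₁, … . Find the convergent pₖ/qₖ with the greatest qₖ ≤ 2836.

√888 = [29; 1, 3, 1, 58, …] (period length 4).
Convergents:
  p_0/q_0 = 29/1
  p_1/q_1 = 30/1
  p_2/q_2 = 119/4
  p_3/q_3 = 149/5
  p_4/q_4 = 8761/294
  p_5/q_5 = 8910/299
  p_6/q_6 = 35491/1191
  p_7/q_7 = 44401/1490
  p_8/q_8 = 2610749/87611
q_7 = 1490 ≤ 2836 < 87611 = q_8, so the answer is 44401/1490.

44401/1490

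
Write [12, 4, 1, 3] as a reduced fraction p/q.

232/19

Using pₖ = aₖpₖ₋₁ + pₖ₋₂ and qₖ = aₖqₖ₋₁ + qₖ₋₂:
  k=0: a=12, p=12, q=1
  k=1: a=4, p=49, q=4
  k=2: a=1, p=61, q=5
  k=3: a=3, p=232, q=19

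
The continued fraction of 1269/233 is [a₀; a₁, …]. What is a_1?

2

1269 = 5·233 + 104   →  a_0 = 5
233 = 2·104 + 25   →  a_1 = 2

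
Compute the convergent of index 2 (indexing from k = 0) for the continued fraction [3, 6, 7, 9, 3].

136/43

Using pₖ = aₖpₖ₋₁ + pₖ₋₂, qₖ = aₖqₖ₋₁ + qₖ₋₂ (with p₋₁=1, p₋₂=0, q₋₁=0, q₋₂=1):
  k=0: a=3, p=3, q=1
  k=1: a=6, p=19, q=6
  k=2: a=7, p=136, q=43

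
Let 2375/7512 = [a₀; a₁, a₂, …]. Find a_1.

2375 = 0·7512 + 2375   →  a_0 = 0
7512 = 3·2375 + 387   →  a_1 = 3

3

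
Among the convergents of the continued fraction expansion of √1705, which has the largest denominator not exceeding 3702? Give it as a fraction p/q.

81551/1975

√1705 = [41; 3, 2, 3, 82, …] (period length 4).
Convergents:
  p_0/q_0 = 41/1
  p_1/q_1 = 124/3
  p_2/q_2 = 289/7
  p_3/q_3 = 991/24
  p_4/q_4 = 81551/1975
  p_5/q_5 = 245644/5949
q_4 = 1975 ≤ 3702 < 5949 = q_5, so the answer is 81551/1975.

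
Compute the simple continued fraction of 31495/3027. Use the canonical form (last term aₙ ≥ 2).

31495 = 10·3027 + 1225
3027 = 2·1225 + 577
1225 = 2·577 + 71
577 = 8·71 + 9
71 = 7·9 + 8
9 = 1·8 + 1
8 = 8·1 + 0  (stop)
So 31495/3027 = [10; 2, 2, 8, 7, 1, 8].

[10; 2, 2, 8, 7, 1, 8]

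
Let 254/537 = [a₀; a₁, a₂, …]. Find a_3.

1

254 = 0·537 + 254   →  a_0 = 0
537 = 2·254 + 29   →  a_1 = 2
254 = 8·29 + 22   →  a_2 = 8
29 = 1·22 + 7   →  a_3 = 1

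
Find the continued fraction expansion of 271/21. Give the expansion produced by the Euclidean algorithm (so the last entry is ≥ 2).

[12; 1, 9, 2]

271 = 12×21 + 19
21 = 1×19 + 2
19 = 9×2 + 1
2 = 2×1 + 0  (stop)
So 271/21 = [12; 1, 9, 2].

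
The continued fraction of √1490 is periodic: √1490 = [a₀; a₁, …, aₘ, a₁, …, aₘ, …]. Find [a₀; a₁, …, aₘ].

[38; 1, 1, 1, 1, 76]

a₀ = ⌊√1490⌋ = 38.
With m₀=0, d₀=1 and mₖ₊₁ = dₖaₖ − mₖ, dₖ₊₁ = (n − mₖ₊₁²)/dₖ, aₖ₊₁ = ⌊(a₀+mₖ₊₁)/dₖ₊₁⌋:
  k=1: m=38, d=46, a=1
  k=2: m=8, d=31, a=1
  k=3: m=23, d=31, a=1
  k=4: m=8, d=46, a=1
  k=5: m=38, d=1, a=76
d=1 and a=2a₀=76 at k=5, so the next step gives (m, d) = (38, 46) again — its k=1 value — and the period has length 5.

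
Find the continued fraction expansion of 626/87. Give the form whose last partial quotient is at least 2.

[7; 5, 8, 2]

626 = 7*87 + 17
87 = 5*17 + 2
17 = 8*2 + 1
2 = 2*1 + 0  (stop)
So 626/87 = [7; 5, 8, 2].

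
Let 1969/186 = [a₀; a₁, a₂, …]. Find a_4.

2

1969 = 10·186 + 109   →  a_0 = 10
186 = 1·109 + 77   →  a_1 = 1
109 = 1·77 + 32   →  a_2 = 1
77 = 2·32 + 13   →  a_3 = 2
32 = 2·13 + 6   →  a_4 = 2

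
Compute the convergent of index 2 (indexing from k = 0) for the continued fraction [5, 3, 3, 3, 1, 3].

53/10

Using pₖ = aₖpₖ₋₁ + pₖ₋₂, qₖ = aₖqₖ₋₁ + qₖ₋₂ (with p₋₁=1, p₋₂=0, q₋₁=0, q₋₂=1):
  k=0: a=5, p=5, q=1
  k=1: a=3, p=16, q=3
  k=2: a=3, p=53, q=10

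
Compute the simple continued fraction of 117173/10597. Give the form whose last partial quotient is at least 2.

117173 = 11*10597 + 606
10597 = 17*606 + 295
606 = 2*295 + 16
295 = 18*16 + 7
16 = 2*7 + 2
7 = 3*2 + 1
2 = 2*1 + 0  (stop)
So 117173/10597 = [11; 17, 2, 18, 2, 3, 2].

[11; 17, 2, 18, 2, 3, 2]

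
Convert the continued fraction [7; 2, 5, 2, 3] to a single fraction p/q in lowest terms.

Using pₖ = aₖpₖ₋₁ + pₖ₋₂ and qₖ = aₖqₖ₋₁ + qₖ₋₂:
  k=0: a=7, p=7, q=1
  k=1: a=2, p=15, q=2
  k=2: a=5, p=82, q=11
  k=3: a=2, p=179, q=24
  k=4: a=3, p=619, q=83

619/83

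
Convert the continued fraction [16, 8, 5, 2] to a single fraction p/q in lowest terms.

1451/90

Using pₖ = aₖpₖ₋₁ + pₖ₋₂ and qₖ = aₖqₖ₋₁ + qₖ₋₂:
  k=0: a=16, p=16, q=1
  k=1: a=8, p=129, q=8
  k=2: a=5, p=661, q=41
  k=3: a=2, p=1451, q=90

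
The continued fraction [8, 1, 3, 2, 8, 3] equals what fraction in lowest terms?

Using pₖ = aₖpₖ₋₁ + pₖ₋₂ and qₖ = aₖqₖ₋₁ + qₖ₋₂:
  k=0: a=8, p=8, q=1
  k=1: a=1, p=9, q=1
  k=2: a=3, p=35, q=4
  k=3: a=2, p=79, q=9
  k=4: a=8, p=667, q=76
  k=5: a=3, p=2080, q=237

2080/237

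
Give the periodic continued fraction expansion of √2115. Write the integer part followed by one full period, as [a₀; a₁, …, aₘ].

a₀ = ⌊√2115⌋ = 45.
With m₀=0, d₀=1 and mₖ₊₁ = dₖaₖ − mₖ, dₖ₊₁ = (n − mₖ₊₁²)/dₖ, aₖ₊₁ = ⌊(a₀+mₖ₊₁)/dₖ₊₁⌋:
  k=1: m=45, d=90, a=1
  k=2: m=45, d=1, a=90
d=1 and a=2a₀=90 at k=2, so the next step gives (m, d) = (45, 90) again — its k=1 value — and the period has length 2.

[45; 1, 90]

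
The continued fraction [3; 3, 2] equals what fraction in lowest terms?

Using pₖ = aₖpₖ₋₁ + pₖ₋₂ and qₖ = aₖqₖ₋₁ + qₖ₋₂:
  k=0: a=3, p=3, q=1
  k=1: a=3, p=10, q=3
  k=2: a=2, p=23, q=7

23/7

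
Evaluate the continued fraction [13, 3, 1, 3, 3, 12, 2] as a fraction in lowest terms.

Using pₖ = aₖpₖ₋₁ + pₖ₋₂ and qₖ = aₖqₖ₋₁ + qₖ₋₂:
  k=0: a=13, p=13, q=1
  k=1: a=3, p=40, q=3
  k=2: a=1, p=53, q=4
  k=3: a=3, p=199, q=15
  k=4: a=3, p=650, q=49
  k=5: a=12, p=7999, q=603
  k=6: a=2, p=16648, q=1255

16648/1255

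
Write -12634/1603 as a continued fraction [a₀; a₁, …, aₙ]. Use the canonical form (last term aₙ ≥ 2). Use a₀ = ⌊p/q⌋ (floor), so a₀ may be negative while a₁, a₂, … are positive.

-12634 = -8·1603 + 190
1603 = 8·190 + 83
190 = 2·83 + 24
83 = 3·24 + 11
24 = 2·11 + 2
11 = 5·2 + 1
2 = 2·1 + 0  (stop)
So -12634/1603 = [-8; 8, 2, 3, 2, 5, 2].

[-8; 8, 2, 3, 2, 5, 2]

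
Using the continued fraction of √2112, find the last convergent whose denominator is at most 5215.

97198/2115

√2112 = [45; 1, 21, 1, 90, …] (period length 4).
Convergents:
  p_0/q_0 = 45/1
  p_1/q_1 = 46/1
  p_2/q_2 = 1011/22
  p_3/q_3 = 1057/23
  p_4/q_4 = 96141/2092
  p_5/q_5 = 97198/2115
  p_6/q_6 = 2137299/46507
q_5 = 2115 ≤ 5215 < 46507 = q_6, so the answer is 97198/2115.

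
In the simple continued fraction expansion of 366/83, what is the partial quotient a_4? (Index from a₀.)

366 = 4·83 + 34   →  a_0 = 4
83 = 2·34 + 15   →  a_1 = 2
34 = 2·15 + 4   →  a_2 = 2
15 = 3·4 + 3   →  a_3 = 3
4 = 1·3 + 1   →  a_4 = 1

1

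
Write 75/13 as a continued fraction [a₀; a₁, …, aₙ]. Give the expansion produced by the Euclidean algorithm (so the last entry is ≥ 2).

75 = 5*13 + 10
13 = 1*10 + 3
10 = 3*3 + 1
3 = 3*1 + 0  (stop)
So 75/13 = [5; 1, 3, 3].

[5; 1, 3, 3]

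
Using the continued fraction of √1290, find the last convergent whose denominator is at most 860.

√1290 = [35; 1, 10, 1, 70, …] (period length 4).
Convergents:
  p_0/q_0 = 35/1
  p_1/q_1 = 36/1
  p_2/q_2 = 395/11
  p_3/q_3 = 431/12
  p_4/q_4 = 30565/851
  p_5/q_5 = 30996/863
q_4 = 851 ≤ 860 < 863 = q_5, so the answer is 30565/851.

30565/851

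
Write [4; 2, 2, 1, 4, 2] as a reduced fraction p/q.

Fold from the inside: start with 2/1.
  4 + 1/2 = 9/2
  1 + 2/9 = 11/9
  2 + 9/11 = 31/11
  2 + 11/31 = 73/31
  4 + 31/73 = 323/73

323/73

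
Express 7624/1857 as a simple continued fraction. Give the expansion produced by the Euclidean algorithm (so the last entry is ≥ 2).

[4; 9, 2, 9, 3, 3]

7624 = 4*1857 + 196
1857 = 9*196 + 93
196 = 2*93 + 10
93 = 9*10 + 3
10 = 3*3 + 1
3 = 3*1 + 0  (stop)
So 7624/1857 = [4; 9, 2, 9, 3, 3].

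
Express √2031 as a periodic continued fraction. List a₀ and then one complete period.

[45; 15, 90]

a₀ = ⌊√2031⌋ = 45.
With m₀=0, d₀=1 and mₖ₊₁ = dₖaₖ − mₖ, dₖ₊₁ = (n − mₖ₊₁²)/dₖ, aₖ₊₁ = ⌊(a₀+mₖ₊₁)/dₖ₊₁⌋:
  k=1: m=45, d=6, a=15
  k=2: m=45, d=1, a=90
d=1 and a=2a₀=90 at k=2, so the next step gives (m, d) = (45, 6) again — its k=1 value — and the period has length 2.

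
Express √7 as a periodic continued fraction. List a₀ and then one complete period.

a₀ = ⌊√7⌋ = 2.
With m₀=0, d₀=1 and mₖ₊₁ = dₖaₖ − mₖ, dₖ₊₁ = (n − mₖ₊₁²)/dₖ, aₖ₊₁ = ⌊(a₀+mₖ₊₁)/dₖ₊₁⌋:
  k=1: m=2, d=3, a=1
  k=2: m=1, d=2, a=1
  k=3: m=1, d=3, a=1
  k=4: m=2, d=1, a=4
d=1 and a=2a₀=4 at k=4, so the next step gives (m, d) = (2, 3) again — its k=1 value — and the period has length 4.

[2; 1, 1, 1, 4]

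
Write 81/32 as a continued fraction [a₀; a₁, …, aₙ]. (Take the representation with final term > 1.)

81 = 2×32 + 17
32 = 1×17 + 15
17 = 1×15 + 2
15 = 7×2 + 1
2 = 2×1 + 0  (stop)
So 81/32 = [2; 1, 1, 7, 2].

[2; 1, 1, 7, 2]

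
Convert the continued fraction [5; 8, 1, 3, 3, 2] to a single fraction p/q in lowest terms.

1345/263

Fold from the inside: start with 2/1.
  3 + 1/2 = 7/2
  3 + 2/7 = 23/7
  1 + 7/23 = 30/23
  8 + 23/30 = 263/30
  5 + 30/263 = 1345/263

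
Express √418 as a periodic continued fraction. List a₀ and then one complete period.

a₀ = ⌊√418⌋ = 20.
With m₀=0, d₀=1 and mₖ₊₁ = dₖaₖ − mₖ, dₖ₊₁ = (n − mₖ₊₁²)/dₖ, aₖ₊₁ = ⌊(a₀+mₖ₊₁)/dₖ₊₁⌋:
  k=1: m=20, d=18, a=2
  k=2: m=16, d=9, a=4
  k=3: m=20, d=2, a=20
  k=4: m=20, d=9, a=4
  k=5: m=16, d=18, a=2
  k=6: m=20, d=1, a=40
d=1 and a=2a₀=40 at k=6, so the next step gives (m, d) = (20, 18) again — its k=1 value — and the period has length 6.

[20; 2, 4, 20, 4, 2, 40]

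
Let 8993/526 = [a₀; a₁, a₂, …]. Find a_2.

8993 = 17·526 + 51   →  a_0 = 17
526 = 10·51 + 16   →  a_1 = 10
51 = 3·16 + 3   →  a_2 = 3

3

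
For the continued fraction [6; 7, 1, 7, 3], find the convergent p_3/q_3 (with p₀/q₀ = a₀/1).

386/63

Using pₖ = aₖpₖ₋₁ + pₖ₋₂, qₖ = aₖqₖ₋₁ + qₖ₋₂ (with p₋₁=1, p₋₂=0, q₋₁=0, q₋₂=1):
  k=0: a=6, p=6, q=1
  k=1: a=7, p=43, q=7
  k=2: a=1, p=49, q=8
  k=3: a=7, p=386, q=63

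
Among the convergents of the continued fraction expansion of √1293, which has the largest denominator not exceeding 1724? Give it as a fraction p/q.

√1293 = [35; 1, 22, 1, 70, …] (period length 4).
Convergents:
  p_0/q_0 = 35/1
  p_1/q_1 = 36/1
  p_2/q_2 = 827/23
  p_3/q_3 = 863/24
  p_4/q_4 = 61237/1703
  p_5/q_5 = 62100/1727
q_4 = 1703 ≤ 1724 < 1727 = q_5, so the answer is 61237/1703.

61237/1703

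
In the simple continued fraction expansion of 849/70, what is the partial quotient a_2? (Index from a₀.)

849 = 12·70 + 9   →  a_0 = 12
70 = 7·9 + 7   →  a_1 = 7
9 = 1·7 + 2   →  a_2 = 1

1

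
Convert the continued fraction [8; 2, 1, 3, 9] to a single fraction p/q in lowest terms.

853/102

Fold from the inside: start with 9/1.
  3 + 1/9 = 28/9
  1 + 9/28 = 37/28
  2 + 28/37 = 102/37
  8 + 37/102 = 853/102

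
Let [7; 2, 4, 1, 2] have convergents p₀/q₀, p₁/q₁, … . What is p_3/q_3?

82/11

Using pₖ = aₖpₖ₋₁ + pₖ₋₂, qₖ = aₖqₖ₋₁ + qₖ₋₂ (with p₋₁=1, p₋₂=0, q₋₁=0, q₋₂=1):
  k=0: a=7, p=7, q=1
  k=1: a=2, p=15, q=2
  k=2: a=4, p=67, q=9
  k=3: a=1, p=82, q=11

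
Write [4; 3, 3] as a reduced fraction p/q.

43/10

Fold from the inside: start with 3/1.
  3 + 1/3 = 10/3
  4 + 3/10 = 43/10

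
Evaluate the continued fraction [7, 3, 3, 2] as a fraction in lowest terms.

168/23

Using pₖ = aₖpₖ₋₁ + pₖ₋₂ and qₖ = aₖqₖ₋₁ + qₖ₋₂:
  k=0: a=7, p=7, q=1
  k=1: a=3, p=22, q=3
  k=2: a=3, p=73, q=10
  k=3: a=2, p=168, q=23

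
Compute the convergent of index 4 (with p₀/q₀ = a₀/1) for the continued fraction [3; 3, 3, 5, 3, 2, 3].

558/169

Using pₖ = aₖpₖ₋₁ + pₖ₋₂, qₖ = aₖqₖ₋₁ + qₖ₋₂ (with p₋₁=1, p₋₂=0, q₋₁=0, q₋₂=1):
  k=0: a=3, p=3, q=1
  k=1: a=3, p=10, q=3
  k=2: a=3, p=33, q=10
  k=3: a=5, p=175, q=53
  k=4: a=3, p=558, q=169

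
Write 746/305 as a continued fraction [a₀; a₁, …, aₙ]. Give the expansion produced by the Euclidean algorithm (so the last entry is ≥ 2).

746 = 2·305 + 136
305 = 2·136 + 33
136 = 4·33 + 4
33 = 8·4 + 1
4 = 4·1 + 0  (stop)
So 746/305 = [2; 2, 4, 8, 4].

[2; 2, 4, 8, 4]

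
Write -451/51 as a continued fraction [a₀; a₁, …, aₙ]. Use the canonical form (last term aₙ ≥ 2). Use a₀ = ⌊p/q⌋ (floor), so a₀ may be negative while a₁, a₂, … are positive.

[-9; 6, 2, 1, 2]

-451 = -9·51 + 8
51 = 6·8 + 3
8 = 2·3 + 2
3 = 1·2 + 1
2 = 2·1 + 0  (stop)
So -451/51 = [-9; 6, 2, 1, 2].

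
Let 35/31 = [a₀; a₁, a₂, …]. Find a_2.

35 = 1·31 + 4   →  a_0 = 1
31 = 7·4 + 3   →  a_1 = 7
4 = 1·3 + 1   →  a_2 = 1

1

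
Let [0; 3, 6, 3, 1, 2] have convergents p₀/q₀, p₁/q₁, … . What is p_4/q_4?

Using pₖ = aₖpₖ₋₁ + pₖ₋₂, qₖ = aₖqₖ₋₁ + qₖ₋₂ (with p₋₁=1, p₋₂=0, q₋₁=0, q₋₂=1):
  k=0: a=0, p=0, q=1
  k=1: a=3, p=1, q=3
  k=2: a=6, p=6, q=19
  k=3: a=3, p=19, q=60
  k=4: a=1, p=25, q=79

25/79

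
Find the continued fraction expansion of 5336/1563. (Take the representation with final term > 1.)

5336 = 3×1563 + 647
1563 = 2×647 + 269
647 = 2×269 + 109
269 = 2×109 + 51
109 = 2×51 + 7
51 = 7×7 + 2
7 = 3×2 + 1
2 = 2×1 + 0  (stop)
So 5336/1563 = [3; 2, 2, 2, 2, 7, 3, 2].

[3; 2, 2, 2, 2, 7, 3, 2]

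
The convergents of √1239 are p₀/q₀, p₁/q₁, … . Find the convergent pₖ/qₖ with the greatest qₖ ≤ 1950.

61951/1760

√1239 = [35; 5, 70, …] (period length 2).
Convergents:
  p_0/q_0 = 35/1
  p_1/q_1 = 176/5
  p_2/q_2 = 12355/351
  p_3/q_3 = 61951/1760
  p_4/q_4 = 4348925/123551
q_3 = 1760 ≤ 1950 < 123551 = q_4, so the answer is 61951/1760.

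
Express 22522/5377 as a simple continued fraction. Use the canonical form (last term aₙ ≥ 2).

[4; 5, 3, 3, 3, 3, 9]

22522 = 4·5377 + 1014
5377 = 5·1014 + 307
1014 = 3·307 + 93
307 = 3·93 + 28
93 = 3·28 + 9
28 = 3·9 + 1
9 = 9·1 + 0  (stop)
So 22522/5377 = [4; 5, 3, 3, 3, 3, 9].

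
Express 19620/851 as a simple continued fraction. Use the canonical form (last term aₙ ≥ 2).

19620 = 23×851 + 47
851 = 18×47 + 5
47 = 9×5 + 2
5 = 2×2 + 1
2 = 2×1 + 0  (stop)
So 19620/851 = [23; 18, 9, 2, 2].

[23; 18, 9, 2, 2]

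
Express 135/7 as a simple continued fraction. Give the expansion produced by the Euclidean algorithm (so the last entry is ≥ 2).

135 = 19×7 + 2
7 = 3×2 + 1
2 = 2×1 + 0  (stop)
So 135/7 = [19; 3, 2].

[19; 3, 2]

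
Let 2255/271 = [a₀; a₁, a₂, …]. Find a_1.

2255 = 8·271 + 87   →  a_0 = 8
271 = 3·87 + 10   →  a_1 = 3

3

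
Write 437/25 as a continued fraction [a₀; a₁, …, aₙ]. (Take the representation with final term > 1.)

437 = 17*25 + 12
25 = 2*12 + 1
12 = 12*1 + 0  (stop)
So 437/25 = [17; 2, 12].

[17; 2, 12]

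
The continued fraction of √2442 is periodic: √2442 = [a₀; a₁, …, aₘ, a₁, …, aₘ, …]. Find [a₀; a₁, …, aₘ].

[49; 2, 2, 2, 98]

a₀ = ⌊√2442⌋ = 49.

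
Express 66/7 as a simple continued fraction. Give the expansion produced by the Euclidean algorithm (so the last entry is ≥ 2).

66 = 9*7 + 3
7 = 2*3 + 1
3 = 3*1 + 0  (stop)
So 66/7 = [9; 2, 3].

[9; 2, 3]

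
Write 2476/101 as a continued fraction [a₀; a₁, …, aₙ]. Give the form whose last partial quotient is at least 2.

2476 = 24·101 + 52
101 = 1·52 + 49
52 = 1·49 + 3
49 = 16·3 + 1
3 = 3·1 + 0  (stop)
So 2476/101 = [24; 1, 1, 16, 3].

[24; 1, 1, 16, 3]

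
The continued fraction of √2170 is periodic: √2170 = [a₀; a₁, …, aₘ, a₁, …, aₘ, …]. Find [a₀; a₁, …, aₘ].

a₀ = ⌊√2170⌋ = 46.
With m₀=0, d₀=1 and mₖ₊₁ = dₖaₖ − mₖ, dₖ₊₁ = (n − mₖ₊₁²)/dₖ, aₖ₊₁ = ⌊(a₀+mₖ₊₁)/dₖ₊₁⌋:
  k=1: m=46, d=54, a=1
  k=2: m=8, d=39, a=1
  k=3: m=31, d=31, a=2
  k=4: m=31, d=39, a=1
  k=5: m=8, d=54, a=1
  k=6: m=46, d=1, a=92
d=1 and a=2a₀=92 at k=6, so the next step gives (m, d) = (46, 54) again — its k=1 value — and the period has length 6.

[46; 1, 1, 2, 1, 1, 92]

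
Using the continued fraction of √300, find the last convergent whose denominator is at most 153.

1351/78

√300 = [17; 3, 8, 3, 34, …] (period length 4).
Convergents:
  p_0/q_0 = 17/1
  p_1/q_1 = 52/3
  p_2/q_2 = 433/25
  p_3/q_3 = 1351/78
  p_4/q_4 = 46367/2677
q_3 = 78 ≤ 153 < 2677 = q_4, so the answer is 1351/78.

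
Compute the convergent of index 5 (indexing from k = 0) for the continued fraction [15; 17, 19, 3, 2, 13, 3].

465538/30915

Using pₖ = aₖpₖ₋₁ + pₖ₋₂, qₖ = aₖqₖ₋₁ + qₖ₋₂ (with p₋₁=1, p₋₂=0, q₋₁=0, q₋₂=1):
  k=0: a=15, p=15, q=1
  k=1: a=17, p=256, q=17
  k=2: a=19, p=4879, q=324
  k=3: a=3, p=14893, q=989
  k=4: a=2, p=34665, q=2302
  k=5: a=13, p=465538, q=30915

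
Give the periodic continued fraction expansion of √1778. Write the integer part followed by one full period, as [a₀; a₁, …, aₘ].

a₀ = ⌊√1778⌋ = 42.
With m₀=0, d₀=1 and mₖ₊₁ = dₖaₖ − mₖ, dₖ₊₁ = (n − mₖ₊₁²)/dₖ, aₖ₊₁ = ⌊(a₀+mₖ₊₁)/dₖ₊₁⌋:
  k=1: m=42, d=14, a=6
  k=2: m=42, d=1, a=84
d=1 and a=2a₀=84 at k=2, so the next step gives (m, d) = (42, 14) again — its k=1 value — and the period has length 2.

[42; 6, 84]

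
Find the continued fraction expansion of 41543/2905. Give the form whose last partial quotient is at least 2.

[14; 3, 3, 19, 15]

41543 = 14×2905 + 873
2905 = 3×873 + 286
873 = 3×286 + 15
286 = 19×15 + 1
15 = 15×1 + 0  (stop)
So 41543/2905 = [14; 3, 3, 19, 15].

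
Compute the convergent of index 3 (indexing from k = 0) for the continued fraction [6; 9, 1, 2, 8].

Using pₖ = aₖpₖ₋₁ + pₖ₋₂, qₖ = aₖqₖ₋₁ + qₖ₋₂ (with p₋₁=1, p₋₂=0, q₋₁=0, q₋₂=1):
  k=0: a=6, p=6, q=1
  k=1: a=9, p=55, q=9
  k=2: a=1, p=61, q=10
  k=3: a=2, p=177, q=29

177/29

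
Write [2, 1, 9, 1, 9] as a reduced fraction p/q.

Using pₖ = aₖpₖ₋₁ + pₖ₋₂ and qₖ = aₖqₖ₋₁ + qₖ₋₂:
  k=0: a=2, p=2, q=1
  k=1: a=1, p=3, q=1
  k=2: a=9, p=29, q=10
  k=3: a=1, p=32, q=11
  k=4: a=9, p=317, q=109

317/109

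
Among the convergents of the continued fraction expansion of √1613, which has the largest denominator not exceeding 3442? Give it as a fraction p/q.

119121/2966

√1613 = [40; 6, 6, 80, …] (period length 3).
Convergents:
  p_0/q_0 = 40/1
  p_1/q_1 = 241/6
  p_2/q_2 = 1486/37
  p_3/q_3 = 119121/2966
  p_4/q_4 = 716212/17833
q_3 = 2966 ≤ 3442 < 17833 = q_4, so the answer is 119121/2966.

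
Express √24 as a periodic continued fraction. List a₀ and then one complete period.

[4; 1, 8]

a₀ = ⌊√24⌋ = 4.
With m₀=0, d₀=1 and mₖ₊₁ = dₖaₖ − mₖ, dₖ₊₁ = (n − mₖ₊₁²)/dₖ, aₖ₊₁ = ⌊(a₀+mₖ₊₁)/dₖ₊₁⌋:
  k=1: m=4, d=8, a=1
  k=2: m=4, d=1, a=8
d=1 and a=2a₀=8 at k=2, so the next step gives (m, d) = (4, 8) again — its k=1 value — and the period has length 2.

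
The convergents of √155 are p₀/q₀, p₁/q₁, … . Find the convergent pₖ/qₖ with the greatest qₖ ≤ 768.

√155 = [12; 2, 4, 2, 24, …] (period length 4).
Convergents:
  p_0/q_0 = 12/1
  p_1/q_1 = 25/2
  p_2/q_2 = 112/9
  p_3/q_3 = 249/20
  p_4/q_4 = 6088/489
  p_5/q_5 = 12425/998
q_4 = 489 ≤ 768 < 998 = q_5, so the answer is 6088/489.

6088/489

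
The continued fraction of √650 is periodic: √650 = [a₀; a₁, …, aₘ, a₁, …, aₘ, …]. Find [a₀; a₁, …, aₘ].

[25; 2, 50]

a₀ = ⌊√650⌋ = 25.
With m₀=0, d₀=1 and mₖ₊₁ = dₖaₖ − mₖ, dₖ₊₁ = (n − mₖ₊₁²)/dₖ, aₖ₊₁ = ⌊(a₀+mₖ₊₁)/dₖ₊₁⌋:
  k=1: m=25, d=25, a=2
  k=2: m=25, d=1, a=50
d=1 and a=2a₀=50 at k=2, so the next step gives (m, d) = (25, 25) again — its k=1 value — and the period has length 2.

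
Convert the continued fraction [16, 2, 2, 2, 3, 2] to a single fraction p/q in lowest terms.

1543/94

Using pₖ = aₖpₖ₋₁ + pₖ₋₂ and qₖ = aₖqₖ₋₁ + qₖ₋₂:
  k=0: a=16, p=16, q=1
  k=1: a=2, p=33, q=2
  k=2: a=2, p=82, q=5
  k=3: a=2, p=197, q=12
  k=4: a=3, p=673, q=41
  k=5: a=2, p=1543, q=94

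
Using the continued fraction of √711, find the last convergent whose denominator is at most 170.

4293/161

√711 = [26; 1, 1, 1, 52, …] (period length 4).
Convergents:
  p_0/q_0 = 26/1
  p_1/q_1 = 27/1
  p_2/q_2 = 53/2
  p_3/q_3 = 80/3
  p_4/q_4 = 4213/158
  p_5/q_5 = 4293/161
  p_6/q_6 = 8506/319
q_5 = 161 ≤ 170 < 319 = q_6, so the answer is 4293/161.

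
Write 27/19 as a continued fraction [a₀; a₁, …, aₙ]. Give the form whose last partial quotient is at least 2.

27 = 1×19 + 8
19 = 2×8 + 3
8 = 2×3 + 2
3 = 1×2 + 1
2 = 2×1 + 0  (stop)
So 27/19 = [1; 2, 2, 1, 2].

[1; 2, 2, 1, 2]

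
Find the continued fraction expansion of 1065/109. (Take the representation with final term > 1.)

1065 = 9·109 + 84
109 = 1·84 + 25
84 = 3·25 + 9
25 = 2·9 + 7
9 = 1·7 + 2
7 = 3·2 + 1
2 = 2·1 + 0  (stop)
So 1065/109 = [9; 1, 3, 2, 1, 3, 2].

[9; 1, 3, 2, 1, 3, 2]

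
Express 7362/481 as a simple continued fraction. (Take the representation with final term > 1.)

[15; 3, 3, 1, 2, 13]

7362 = 15×481 + 147
481 = 3×147 + 40
147 = 3×40 + 27
40 = 1×27 + 13
27 = 2×13 + 1
13 = 13×1 + 0  (stop)
So 7362/481 = [15; 3, 3, 1, 2, 13].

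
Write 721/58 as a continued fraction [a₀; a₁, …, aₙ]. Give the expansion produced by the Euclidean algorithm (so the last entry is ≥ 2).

[12; 2, 3, 8]

721 = 12×58 + 25
58 = 2×25 + 8
25 = 3×8 + 1
8 = 8×1 + 0  (stop)
So 721/58 = [12; 2, 3, 8].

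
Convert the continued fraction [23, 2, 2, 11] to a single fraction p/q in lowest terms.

Fold from the inside: start with 11/1.
  2 + 1/11 = 23/11
  2 + 11/23 = 57/23
  23 + 23/57 = 1334/57

1334/57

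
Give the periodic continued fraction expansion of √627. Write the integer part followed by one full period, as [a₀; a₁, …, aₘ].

[25; 25, 50]

a₀ = ⌊√627⌋ = 25.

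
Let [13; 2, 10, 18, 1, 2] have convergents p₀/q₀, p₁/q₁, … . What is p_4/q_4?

5404/401

Using pₖ = aₖpₖ₋₁ + pₖ₋₂, qₖ = aₖqₖ₋₁ + qₖ₋₂ (with p₋₁=1, p₋₂=0, q₋₁=0, q₋₂=1):
  k=0: a=13, p=13, q=1
  k=1: a=2, p=27, q=2
  k=2: a=10, p=283, q=21
  k=3: a=18, p=5121, q=380
  k=4: a=1, p=5404, q=401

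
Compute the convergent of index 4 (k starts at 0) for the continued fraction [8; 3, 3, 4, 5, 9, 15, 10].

Using pₖ = aₖpₖ₋₁ + pₖ₋₂, qₖ = aₖqₖ₋₁ + qₖ₋₂ (with p₋₁=1, p₋₂=0, q₋₁=0, q₋₂=1):
  k=0: a=8, p=8, q=1
  k=1: a=3, p=25, q=3
  k=2: a=3, p=83, q=10
  k=3: a=4, p=357, q=43
  k=4: a=5, p=1868, q=225

1868/225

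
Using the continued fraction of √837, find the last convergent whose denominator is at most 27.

√837 = [28; 1, 13, 2, 13, 1, 56, …] (period length 6).
Convergents:
  p_0/q_0 = 28/1
  p_1/q_1 = 29/1
  p_2/q_2 = 405/14
  p_3/q_3 = 839/29
q_2 = 14 ≤ 27 < 29 = q_3, so the answer is 405/14.

405/14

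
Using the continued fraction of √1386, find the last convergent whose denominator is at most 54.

1787/48

√1386 = [37; 4, 2, 1, 2, 1, 2, 4, 74, …] (period length 8).
Convergents:
  p_0/q_0 = 37/1
  p_1/q_1 = 149/4
  p_2/q_2 = 335/9
  p_3/q_3 = 484/13
  p_4/q_4 = 1303/35
  p_5/q_5 = 1787/48
  p_6/q_6 = 4877/131
q_5 = 48 ≤ 54 < 131 = q_6, so the answer is 1787/48.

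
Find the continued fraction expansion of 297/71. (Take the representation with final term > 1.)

297 = 4·71 + 13
71 = 5·13 + 6
13 = 2·6 + 1
6 = 6·1 + 0  (stop)
So 297/71 = [4; 5, 2, 6].

[4; 5, 2, 6]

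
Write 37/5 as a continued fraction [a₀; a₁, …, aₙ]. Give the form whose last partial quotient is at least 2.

[7; 2, 2]

37 = 7*5 + 2
5 = 2*2 + 1
2 = 2*1 + 0  (stop)
So 37/5 = [7; 2, 2].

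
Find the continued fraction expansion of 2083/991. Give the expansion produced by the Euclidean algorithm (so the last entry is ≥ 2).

[2; 9, 1, 4, 3, 6]

2083 = 2×991 + 101
991 = 9×101 + 82
101 = 1×82 + 19
82 = 4×19 + 6
19 = 3×6 + 1
6 = 6×1 + 0  (stop)
So 2083/991 = [2; 9, 1, 4, 3, 6].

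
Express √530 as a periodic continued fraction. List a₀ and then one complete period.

[23; 46]

a₀ = ⌊√530⌋ = 23.
With m₀=0, d₀=1 and mₖ₊₁ = dₖaₖ − mₖ, dₖ₊₁ = (n − mₖ₊₁²)/dₖ, aₖ₊₁ = ⌊(a₀+mₖ₊₁)/dₖ₊₁⌋:
  k=1: m=23, d=1, a=46
d=1 and a=2a₀=46 at k=1, so the next step gives (m, d) = (23, 1) again — its k=1 value — and the period has length 1.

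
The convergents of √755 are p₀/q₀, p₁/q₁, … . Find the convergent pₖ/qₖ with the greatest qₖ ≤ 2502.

√755 = [27; 2, 10, 2, 54, …] (period length 4).
Convergents:
  p_0/q_0 = 27/1
  p_1/q_1 = 55/2
  p_2/q_2 = 577/21
  p_3/q_3 = 1209/44
  p_4/q_4 = 65863/2397
  p_5/q_5 = 132935/4838
q_4 = 2397 ≤ 2502 < 4838 = q_5, so the answer is 65863/2397.

65863/2397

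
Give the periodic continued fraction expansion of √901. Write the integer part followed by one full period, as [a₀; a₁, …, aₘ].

[30; 60]

a₀ = ⌊√901⌋ = 30.
With m₀=0, d₀=1 and mₖ₊₁ = dₖaₖ − mₖ, dₖ₊₁ = (n − mₖ₊₁²)/dₖ, aₖ₊₁ = ⌊(a₀+mₖ₊₁)/dₖ₊₁⌋:
  k=1: m=30, d=1, a=60
d=1 and a=2a₀=60 at k=1, so the next step gives (m, d) = (30, 1) again — its k=1 value — and the period has length 1.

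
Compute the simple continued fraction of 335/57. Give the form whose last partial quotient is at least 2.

335 = 5·57 + 50
57 = 1·50 + 7
50 = 7·7 + 1
7 = 7·1 + 0  (stop)
So 335/57 = [5; 1, 7, 7].

[5; 1, 7, 7]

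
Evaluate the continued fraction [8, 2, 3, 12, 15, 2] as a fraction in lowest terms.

Using pₖ = aₖpₖ₋₁ + pₖ₋₂ and qₖ = aₖqₖ₋₁ + qₖ₋₂:
  k=0: a=8, p=8, q=1
  k=1: a=2, p=17, q=2
  k=2: a=3, p=59, q=7
  k=3: a=12, p=725, q=86
  k=4: a=15, p=10934, q=1297
  k=5: a=2, p=22593, q=2680

22593/2680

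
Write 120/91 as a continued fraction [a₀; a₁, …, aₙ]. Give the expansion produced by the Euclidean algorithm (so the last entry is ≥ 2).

120 = 1×91 + 29
91 = 3×29 + 4
29 = 7×4 + 1
4 = 4×1 + 0  (stop)
So 120/91 = [1; 3, 7, 4].

[1; 3, 7, 4]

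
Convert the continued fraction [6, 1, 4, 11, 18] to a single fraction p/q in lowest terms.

Using pₖ = aₖpₖ₋₁ + pₖ₋₂ and qₖ = aₖqₖ₋₁ + qₖ₋₂:
  k=0: a=6, p=6, q=1
  k=1: a=1, p=7, q=1
  k=2: a=4, p=34, q=5
  k=3: a=11, p=381, q=56
  k=4: a=18, p=6892, q=1013

6892/1013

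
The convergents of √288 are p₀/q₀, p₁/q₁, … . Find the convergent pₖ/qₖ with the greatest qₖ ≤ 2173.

19601/1155

√288 = [16; 1, 32, …] (period length 2).
Convergents:
  p_0/q_0 = 16/1
  p_1/q_1 = 17/1
  p_2/q_2 = 560/33
  p_3/q_3 = 577/34
  p_4/q_4 = 19024/1121
  p_5/q_5 = 19601/1155
  p_6/q_6 = 646256/38081
q_5 = 1155 ≤ 2173 < 38081 = q_6, so the answer is 19601/1155.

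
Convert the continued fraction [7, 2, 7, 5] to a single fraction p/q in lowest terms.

575/77

Using pₖ = aₖpₖ₋₁ + pₖ₋₂ and qₖ = aₖqₖ₋₁ + qₖ₋₂:
  k=0: a=7, p=7, q=1
  k=1: a=2, p=15, q=2
  k=2: a=7, p=112, q=15
  k=3: a=5, p=575, q=77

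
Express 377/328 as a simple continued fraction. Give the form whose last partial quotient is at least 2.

377 = 1*328 + 49
328 = 6*49 + 34
49 = 1*34 + 15
34 = 2*15 + 4
15 = 3*4 + 3
4 = 1*3 + 1
3 = 3*1 + 0  (stop)
So 377/328 = [1; 6, 1, 2, 3, 1, 3].

[1; 6, 1, 2, 3, 1, 3]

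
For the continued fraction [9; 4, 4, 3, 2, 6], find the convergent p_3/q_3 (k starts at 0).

Using pₖ = aₖpₖ₋₁ + pₖ₋₂, qₖ = aₖqₖ₋₁ + qₖ₋₂ (with p₋₁=1, p₋₂=0, q₋₁=0, q₋₂=1):
  k=0: a=9, p=9, q=1
  k=1: a=4, p=37, q=4
  k=2: a=4, p=157, q=17
  k=3: a=3, p=508, q=55

508/55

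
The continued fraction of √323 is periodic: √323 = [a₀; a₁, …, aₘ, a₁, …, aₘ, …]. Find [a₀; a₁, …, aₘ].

[17; 1, 34]

a₀ = ⌊√323⌋ = 17.
With m₀=0, d₀=1 and mₖ₊₁ = dₖaₖ − mₖ, dₖ₊₁ = (n − mₖ₊₁²)/dₖ, aₖ₊₁ = ⌊(a₀+mₖ₊₁)/dₖ₊₁⌋:
  k=1: m=17, d=34, a=1
  k=2: m=17, d=1, a=34
d=1 and a=2a₀=34 at k=2, so the next step gives (m, d) = (17, 34) again — its k=1 value — and the period has length 2.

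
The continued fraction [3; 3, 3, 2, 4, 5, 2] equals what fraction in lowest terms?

3859/1168

Fold from the inside: start with 2/1.
  5 + 1/2 = 11/2
  4 + 2/11 = 46/11
  2 + 11/46 = 103/46
  3 + 46/103 = 355/103
  3 + 103/355 = 1168/355
  3 + 355/1168 = 3859/1168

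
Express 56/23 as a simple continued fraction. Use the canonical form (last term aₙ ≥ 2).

56 = 2·23 + 10
23 = 2·10 + 3
10 = 3·3 + 1
3 = 3·1 + 0  (stop)
So 56/23 = [2; 2, 3, 3].

[2; 2, 3, 3]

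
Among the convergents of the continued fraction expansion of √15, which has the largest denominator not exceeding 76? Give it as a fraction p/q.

244/63

√15 = [3; 1, 6, …] (period length 2).
Convergents:
  p_0/q_0 = 3/1
  p_1/q_1 = 4/1
  p_2/q_2 = 27/7
  p_3/q_3 = 31/8
  p_4/q_4 = 213/55
  p_5/q_5 = 244/63
  p_6/q_6 = 1677/433
q_5 = 63 ≤ 76 < 433 = q_6, so the answer is 244/63.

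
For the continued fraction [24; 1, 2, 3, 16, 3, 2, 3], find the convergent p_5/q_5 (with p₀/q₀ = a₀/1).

Using pₖ = aₖpₖ₋₁ + pₖ₋₂, qₖ = aₖqₖ₋₁ + qₖ₋₂ (with p₋₁=1, p₋₂=0, q₋₁=0, q₋₂=1):
  k=0: a=24, p=24, q=1
  k=1: a=1, p=25, q=1
  k=2: a=2, p=74, q=3
  k=3: a=3, p=247, q=10
  k=4: a=16, p=4026, q=163
  k=5: a=3, p=12325, q=499

12325/499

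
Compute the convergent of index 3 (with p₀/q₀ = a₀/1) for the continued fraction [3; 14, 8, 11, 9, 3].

Using pₖ = aₖpₖ₋₁ + pₖ₋₂, qₖ = aₖqₖ₋₁ + qₖ₋₂ (with p₋₁=1, p₋₂=0, q₋₁=0, q₋₂=1):
  k=0: a=3, p=3, q=1
  k=1: a=14, p=43, q=14
  k=2: a=8, p=347, q=113
  k=3: a=11, p=3860, q=1257

3860/1257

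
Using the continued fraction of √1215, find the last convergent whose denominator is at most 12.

244/7

√1215 = [34; 1, 5, 1, 68, …] (period length 4).
Convergents:
  p_0/q_0 = 34/1
  p_1/q_1 = 35/1
  p_2/q_2 = 209/6
  p_3/q_3 = 244/7
  p_4/q_4 = 16801/482
q_3 = 7 ≤ 12 < 482 = q_4, so the answer is 244/7.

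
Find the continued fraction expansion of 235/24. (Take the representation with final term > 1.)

235 = 9*24 + 19
24 = 1*19 + 5
19 = 3*5 + 4
5 = 1*4 + 1
4 = 4*1 + 0  (stop)
So 235/24 = [9; 1, 3, 1, 4].

[9; 1, 3, 1, 4]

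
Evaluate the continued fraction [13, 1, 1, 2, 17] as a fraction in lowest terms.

Fold from the inside: start with 17/1.
  2 + 1/17 = 35/17
  1 + 17/35 = 52/35
  1 + 35/52 = 87/52
  13 + 52/87 = 1183/87

1183/87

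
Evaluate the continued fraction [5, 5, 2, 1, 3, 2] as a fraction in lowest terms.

695/134

Fold from the inside: start with 2/1.
  3 + 1/2 = 7/2
  1 + 2/7 = 9/7
  2 + 7/9 = 25/9
  5 + 9/25 = 134/25
  5 + 25/134 = 695/134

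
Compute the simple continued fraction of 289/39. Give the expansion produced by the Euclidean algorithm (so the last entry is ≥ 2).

289 = 7×39 + 16
39 = 2×16 + 7
16 = 2×7 + 2
7 = 3×2 + 1
2 = 2×1 + 0  (stop)
So 289/39 = [7; 2, 2, 3, 2].

[7; 2, 2, 3, 2]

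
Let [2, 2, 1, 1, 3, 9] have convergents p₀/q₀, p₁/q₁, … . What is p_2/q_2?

7/3

Using pₖ = aₖpₖ₋₁ + pₖ₋₂, qₖ = aₖqₖ₋₁ + qₖ₋₂ (with p₋₁=1, p₋₂=0, q₋₁=0, q₋₂=1):
  k=0: a=2, p=2, q=1
  k=1: a=2, p=5, q=2
  k=2: a=1, p=7, q=3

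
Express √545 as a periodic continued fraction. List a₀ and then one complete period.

[23; 2, 1, 8, 1, 2, 46]

a₀ = ⌊√545⌋ = 23.
With m₀=0, d₀=1 and mₖ₊₁ = dₖaₖ − mₖ, dₖ₊₁ = (n − mₖ₊₁²)/dₖ, aₖ₊₁ = ⌊(a₀+mₖ₊₁)/dₖ₊₁⌋:
  k=1: m=23, d=16, a=2
  k=2: m=9, d=29, a=1
  k=3: m=20, d=5, a=8
  k=4: m=20, d=29, a=1
  k=5: m=9, d=16, a=2
  k=6: m=23, d=1, a=46
d=1 and a=2a₀=46 at k=6, so the next step gives (m, d) = (23, 16) again — its k=1 value — and the period has length 6.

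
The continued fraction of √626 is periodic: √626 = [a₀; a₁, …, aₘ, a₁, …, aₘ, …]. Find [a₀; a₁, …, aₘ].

[25; 50]

a₀ = ⌊√626⌋ = 25.
With m₀=0, d₀=1 and mₖ₊₁ = dₖaₖ − mₖ, dₖ₊₁ = (n − mₖ₊₁²)/dₖ, aₖ₊₁ = ⌊(a₀+mₖ₊₁)/dₖ₊₁⌋:
  k=1: m=25, d=1, a=50
d=1 and a=2a₀=50 at k=1, so the next step gives (m, d) = (25, 1) again — its k=1 value — and the period has length 1.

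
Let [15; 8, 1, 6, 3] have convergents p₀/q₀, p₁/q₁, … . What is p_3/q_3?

937/62

Using pₖ = aₖpₖ₋₁ + pₖ₋₂, qₖ = aₖqₖ₋₁ + qₖ₋₂ (with p₋₁=1, p₋₂=0, q₋₁=0, q₋₂=1):
  k=0: a=15, p=15, q=1
  k=1: a=8, p=121, q=8
  k=2: a=1, p=136, q=9
  k=3: a=6, p=937, q=62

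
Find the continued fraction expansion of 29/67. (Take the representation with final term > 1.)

29 = 0*67 + 29
67 = 2*29 + 9
29 = 3*9 + 2
9 = 4*2 + 1
2 = 2*1 + 0  (stop)
So 29/67 = [0; 2, 3, 4, 2].

[0; 2, 3, 4, 2]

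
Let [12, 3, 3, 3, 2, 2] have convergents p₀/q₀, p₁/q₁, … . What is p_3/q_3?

406/33

Using pₖ = aₖpₖ₋₁ + pₖ₋₂, qₖ = aₖqₖ₋₁ + qₖ₋₂ (with p₋₁=1, p₋₂=0, q₋₁=0, q₋₂=1):
  k=0: a=12, p=12, q=1
  k=1: a=3, p=37, q=3
  k=2: a=3, p=123, q=10
  k=3: a=3, p=406, q=33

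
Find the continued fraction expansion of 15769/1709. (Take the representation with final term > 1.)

[9; 4, 2, 2, 8, 4, 2]

15769 = 9*1709 + 388
1709 = 4*388 + 157
388 = 2*157 + 74
157 = 2*74 + 9
74 = 8*9 + 2
9 = 4*2 + 1
2 = 2*1 + 0  (stop)
So 15769/1709 = [9; 4, 2, 2, 8, 4, 2].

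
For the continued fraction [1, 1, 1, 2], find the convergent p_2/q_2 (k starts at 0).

Using pₖ = aₖpₖ₋₁ + pₖ₋₂, qₖ = aₖqₖ₋₁ + qₖ₋₂ (with p₋₁=1, p₋₂=0, q₋₁=0, q₋₂=1):
  k=0: a=1, p=1, q=1
  k=1: a=1, p=2, q=1
  k=2: a=1, p=3, q=2

3/2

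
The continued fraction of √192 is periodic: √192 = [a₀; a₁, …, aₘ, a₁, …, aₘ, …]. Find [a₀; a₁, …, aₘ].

a₀ = ⌊√192⌋ = 13.
With m₀=0, d₀=1 and mₖ₊₁ = dₖaₖ − mₖ, dₖ₊₁ = (n − mₖ₊₁²)/dₖ, aₖ₊₁ = ⌊(a₀+mₖ₊₁)/dₖ₊₁⌋:
  k=1: m=13, d=23, a=1
  k=2: m=10, d=4, a=5
  k=3: m=10, d=23, a=1
  k=4: m=13, d=1, a=26
d=1 and a=2a₀=26 at k=4, so the next step gives (m, d) = (13, 23) again — its k=1 value — and the period has length 4.

[13; 1, 5, 1, 26]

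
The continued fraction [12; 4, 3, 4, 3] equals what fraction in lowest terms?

Fold from the inside: start with 3/1.
  4 + 1/3 = 13/3
  3 + 3/13 = 42/13
  4 + 13/42 = 181/42
  12 + 42/181 = 2214/181

2214/181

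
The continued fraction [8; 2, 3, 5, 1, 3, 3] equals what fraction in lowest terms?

4646/551

Fold from the inside: start with 3/1.
  3 + 1/3 = 10/3
  1 + 3/10 = 13/10
  5 + 10/13 = 75/13
  3 + 13/75 = 238/75
  2 + 75/238 = 551/238
  8 + 238/551 = 4646/551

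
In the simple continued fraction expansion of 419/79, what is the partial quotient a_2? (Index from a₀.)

419 = 5·79 + 24   →  a_0 = 5
79 = 3·24 + 7   →  a_1 = 3
24 = 3·7 + 3   →  a_2 = 3

3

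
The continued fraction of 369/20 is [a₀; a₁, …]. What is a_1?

369 = 18·20 + 9   →  a_0 = 18
20 = 2·9 + 2   →  a_1 = 2

2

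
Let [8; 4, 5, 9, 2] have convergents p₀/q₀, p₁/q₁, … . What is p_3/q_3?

Using pₖ = aₖpₖ₋₁ + pₖ₋₂, qₖ = aₖqₖ₋₁ + qₖ₋₂ (with p₋₁=1, p₋₂=0, q₋₁=0, q₋₂=1):
  k=0: a=8, p=8, q=1
  k=1: a=4, p=33, q=4
  k=2: a=5, p=173, q=21
  k=3: a=9, p=1590, q=193

1590/193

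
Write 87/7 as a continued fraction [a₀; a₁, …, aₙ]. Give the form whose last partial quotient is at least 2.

[12; 2, 3]

87 = 12×7 + 3
7 = 2×3 + 1
3 = 3×1 + 0  (stop)
So 87/7 = [12; 2, 3].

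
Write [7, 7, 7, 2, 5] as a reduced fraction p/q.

Fold from the inside: start with 5/1.
  2 + 1/5 = 11/5
  7 + 5/11 = 82/11
  7 + 11/82 = 585/82
  7 + 82/585 = 4177/585

4177/585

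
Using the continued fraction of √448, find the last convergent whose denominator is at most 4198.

32257/1524

√448 = [21; 6, 42, …] (period length 2).
Convergents:
  p_0/q_0 = 21/1
  p_1/q_1 = 127/6
  p_2/q_2 = 5355/253
  p_3/q_3 = 32257/1524
  p_4/q_4 = 1360149/64261
q_3 = 1524 ≤ 4198 < 64261 = q_4, so the answer is 32257/1524.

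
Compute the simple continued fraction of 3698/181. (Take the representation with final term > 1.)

[20; 2, 3, 8, 3]

3698 = 20·181 + 78
181 = 2·78 + 25
78 = 3·25 + 3
25 = 8·3 + 1
3 = 3·1 + 0  (stop)
So 3698/181 = [20; 2, 3, 8, 3].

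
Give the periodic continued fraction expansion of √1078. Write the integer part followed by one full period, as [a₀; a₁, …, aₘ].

a₀ = ⌊√1078⌋ = 32.
With m₀=0, d₀=1 and mₖ₊₁ = dₖaₖ − mₖ, dₖ₊₁ = (n − mₖ₊₁²)/dₖ, aₖ₊₁ = ⌊(a₀+mₖ₊₁)/dₖ₊₁⌋:
  k=1: m=32, d=54, a=1
  k=2: m=22, d=11, a=4
  k=3: m=22, d=54, a=1
  k=4: m=32, d=1, a=64
d=1 and a=2a₀=64 at k=4, so the next step gives (m, d) = (32, 54) again — its k=1 value — and the period has length 4.

[32; 1, 4, 1, 64]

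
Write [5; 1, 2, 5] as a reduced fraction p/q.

91/16

Using pₖ = aₖpₖ₋₁ + pₖ₋₂ and qₖ = aₖqₖ₋₁ + qₖ₋₂:
  k=0: a=5, p=5, q=1
  k=1: a=1, p=6, q=1
  k=2: a=2, p=17, q=3
  k=3: a=5, p=91, q=16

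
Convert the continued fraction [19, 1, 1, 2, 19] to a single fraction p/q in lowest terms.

1901/97

Using pₖ = aₖpₖ₋₁ + pₖ₋₂ and qₖ = aₖqₖ₋₁ + qₖ₋₂:
  k=0: a=19, p=19, q=1
  k=1: a=1, p=20, q=1
  k=2: a=1, p=39, q=2
  k=3: a=2, p=98, q=5
  k=4: a=19, p=1901, q=97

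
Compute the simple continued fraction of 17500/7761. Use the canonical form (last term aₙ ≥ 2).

17500 = 2×7761 + 1978
7761 = 3×1978 + 1827
1978 = 1×1827 + 151
1827 = 12×151 + 15
151 = 10×15 + 1
15 = 15×1 + 0  (stop)
So 17500/7761 = [2; 3, 1, 12, 10, 15].

[2; 3, 1, 12, 10, 15]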